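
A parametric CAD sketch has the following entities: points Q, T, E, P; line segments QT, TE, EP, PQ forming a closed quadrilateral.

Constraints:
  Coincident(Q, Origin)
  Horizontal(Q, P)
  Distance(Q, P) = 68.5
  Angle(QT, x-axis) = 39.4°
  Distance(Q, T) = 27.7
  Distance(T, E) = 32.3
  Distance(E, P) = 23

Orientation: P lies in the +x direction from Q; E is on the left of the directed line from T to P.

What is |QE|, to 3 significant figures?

56.5

Q is at the origin; Q and P share the same y with |QP| = 68.5 and P in +x, so P = (68.5, 0). QT runs at 39.4° with |QT| = 27.7, so T = (21.4, 17.6). E is determined by |TE| = 32.3 and |EP| = 23.0 together: it lies at the intersection of circle(T, 32.3) and circle(P, 23.0). With |TP| = 50.3, the foot of the radical line on TP is 30.3 from T and the perpendicular offset is √(32.3² − 30.3²) = 11.3. Taking the left-of-TP solution: E = (53.7, 17.6).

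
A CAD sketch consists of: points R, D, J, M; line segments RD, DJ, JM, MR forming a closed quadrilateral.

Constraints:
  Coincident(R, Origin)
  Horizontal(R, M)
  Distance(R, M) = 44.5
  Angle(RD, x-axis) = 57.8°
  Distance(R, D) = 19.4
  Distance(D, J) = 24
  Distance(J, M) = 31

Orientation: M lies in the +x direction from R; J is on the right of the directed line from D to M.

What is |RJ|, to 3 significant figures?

16.1

R is at the origin; RM is horizontal with |RM| = 44.5 and M in +x, so M = (44.5, 0). RD runs at 57.8° with |RD| = 19.4, so D = (10.3, 16.4). J is determined by |DJ| = 24.0 and |JM| = 31.0 together: it lies at the intersection of circle(D, 24.0) and circle(M, 31.0). With |DM| = 37.9, the foot of the radical line on DM is 13.9 from D and the perpendicular offset is √(24.0² − 13.9²) = 19.6. Taking the right-of-DM solution: J = (14.4, -7.24).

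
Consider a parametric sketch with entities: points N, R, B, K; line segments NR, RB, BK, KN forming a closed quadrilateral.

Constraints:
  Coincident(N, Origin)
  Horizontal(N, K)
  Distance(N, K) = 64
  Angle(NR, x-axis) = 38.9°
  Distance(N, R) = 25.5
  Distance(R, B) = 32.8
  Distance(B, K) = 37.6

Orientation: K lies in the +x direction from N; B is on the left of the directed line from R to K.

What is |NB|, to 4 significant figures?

58.22

N is at the origin; NK is horizontal with |NK| = 64.0 and K in +x, so K = (64.0, 0). NR runs at 38.9° with |NR| = 25.5, so R = (19.85, 16.01). B is determined by |RB| = 32.8 and |BK| = 37.6 together: it lies at the intersection of circle(R, 32.8) and circle(K, 37.6). With |RK| = 46.97, the foot of the radical line on RK is 19.89 from R and the perpendicular offset is √(32.8² − 19.89²) = 26.08. Taking the left-of-RK solution: B = (47.43, 33.75).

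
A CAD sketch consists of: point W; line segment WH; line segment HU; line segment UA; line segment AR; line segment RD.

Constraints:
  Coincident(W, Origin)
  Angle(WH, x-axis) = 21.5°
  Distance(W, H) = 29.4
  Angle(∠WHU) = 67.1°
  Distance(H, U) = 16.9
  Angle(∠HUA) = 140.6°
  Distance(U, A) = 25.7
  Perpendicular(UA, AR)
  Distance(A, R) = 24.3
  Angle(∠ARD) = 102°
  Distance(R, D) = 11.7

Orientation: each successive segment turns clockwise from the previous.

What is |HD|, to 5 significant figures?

31.659

The perpendicularity gives AR at right angles to UA, so AR runs at 139.20°; with |AR| = 24.3, R = (-8.2465, -9.6965). ∠ARD = 102.0° gives RD at 61.200° from the x-axis; with |RD| = 11.7, D = (-2.6100, 0.55632). Then |HD| = |D − H| = 31.659.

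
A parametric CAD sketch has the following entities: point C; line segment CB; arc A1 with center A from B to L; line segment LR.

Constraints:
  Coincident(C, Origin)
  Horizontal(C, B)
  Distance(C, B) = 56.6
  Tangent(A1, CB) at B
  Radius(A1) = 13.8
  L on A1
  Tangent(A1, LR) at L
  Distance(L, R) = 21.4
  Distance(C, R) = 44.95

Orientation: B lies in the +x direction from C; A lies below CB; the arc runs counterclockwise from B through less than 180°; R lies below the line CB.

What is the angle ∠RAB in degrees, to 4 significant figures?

123.3°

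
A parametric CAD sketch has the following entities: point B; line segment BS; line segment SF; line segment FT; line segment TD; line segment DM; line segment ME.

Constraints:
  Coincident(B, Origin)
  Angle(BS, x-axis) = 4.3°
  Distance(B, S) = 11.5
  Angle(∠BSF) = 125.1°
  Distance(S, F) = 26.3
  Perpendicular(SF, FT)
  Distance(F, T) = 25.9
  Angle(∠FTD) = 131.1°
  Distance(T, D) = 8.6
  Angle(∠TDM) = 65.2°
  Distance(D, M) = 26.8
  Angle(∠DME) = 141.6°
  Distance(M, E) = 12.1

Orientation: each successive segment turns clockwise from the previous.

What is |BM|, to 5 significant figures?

19.246

B is at the origin; BS runs at 4.3° with length 11.5, so S = (11.468, 0.86226). ∠BSF = 125.1° gives SF at -50.600° from the x-axis; with |SF| = 26.3, F = (28.161, -19.461). The perpendicularity gives FT at right angles to SF, so FT runs at -140.60°; with |FT| = 25.9, T = (8.1472, -35.900). ∠FTD = 131.1° gives TD at 170.50° from the x-axis; with |TD| = 8.6, D = (-0.33481, -34.481). ∠TDM = 65.2° gives DM at 55.700° from the x-axis; with |DM| = 26.8, M = (14.768, -12.341). Then |BM| = |M − B| = 19.246.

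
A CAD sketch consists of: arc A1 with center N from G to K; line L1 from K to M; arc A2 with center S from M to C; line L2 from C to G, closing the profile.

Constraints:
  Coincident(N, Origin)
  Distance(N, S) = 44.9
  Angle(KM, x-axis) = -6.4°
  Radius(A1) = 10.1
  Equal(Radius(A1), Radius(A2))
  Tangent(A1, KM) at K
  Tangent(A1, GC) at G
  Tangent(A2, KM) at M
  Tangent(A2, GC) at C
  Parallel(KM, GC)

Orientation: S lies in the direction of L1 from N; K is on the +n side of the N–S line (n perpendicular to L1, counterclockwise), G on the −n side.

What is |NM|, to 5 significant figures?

46.022

The slot axis is L1's direction at -6.4°, so u = (cos -6.4°, sin -6.4°) = (0.99377, -0.11147) and n = (−sin -6.4°, cos -6.4°) = (0.11147, 0.99377). N is at the origin and S lies 44.9 along u from N, so S = 44.9·u = (44.620, -5.0050). Tangency of A1 to both parallel lines with radius 10.1 puts K and G at N ± 10.1·n: K = (1.1258, 10.037), G = (-1.1258, -10.037). Equal radii place M and C the same way about S: M = S + 10.1·n = (45.746, 5.0321), C = S − 10.1·n = (43.494, -15.042). Then |NM| = |M − N| = 46.022.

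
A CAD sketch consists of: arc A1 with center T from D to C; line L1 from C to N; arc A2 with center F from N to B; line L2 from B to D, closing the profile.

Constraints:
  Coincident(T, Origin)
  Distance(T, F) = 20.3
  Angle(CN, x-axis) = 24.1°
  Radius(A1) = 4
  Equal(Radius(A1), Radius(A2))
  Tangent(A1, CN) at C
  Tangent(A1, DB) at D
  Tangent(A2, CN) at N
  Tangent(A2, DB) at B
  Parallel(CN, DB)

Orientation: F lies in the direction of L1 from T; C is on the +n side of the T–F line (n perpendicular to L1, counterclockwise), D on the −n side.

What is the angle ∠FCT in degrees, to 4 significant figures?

78.85°

The slot axis is L1's direction at 24.1°, so u = (cos 24.1°, sin 24.1°) = (0.9128, 0.4083) and n = (−sin 24.1°, cos 24.1°) = (-0.4083, 0.9128). T is at the origin and F lies 20.3 along u from T, so F = 20.3·u = (18.53, 8.289). Tangency of A1 to both parallel lines with radius 4.0 puts C and D at T ± 4.0·n: C = (-1.633, 3.651), D = (1.633, -3.651). Then cos ∠FCT = CF·CT / (|CF||CT|), giving 78.85°.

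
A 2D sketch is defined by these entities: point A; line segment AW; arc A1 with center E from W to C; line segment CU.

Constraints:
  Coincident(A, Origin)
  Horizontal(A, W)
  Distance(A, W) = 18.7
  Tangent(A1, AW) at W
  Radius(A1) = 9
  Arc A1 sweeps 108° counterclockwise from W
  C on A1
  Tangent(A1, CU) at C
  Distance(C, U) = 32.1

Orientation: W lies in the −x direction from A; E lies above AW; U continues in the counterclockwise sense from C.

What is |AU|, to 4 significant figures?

46.82

A is at the origin; A and W share the same y with |AW| = 18.7 and W on the −x side, so W = (-18.70, 0.000). A1 meets AW tangentially, so EW is at right angles to AW, so E = W + (0, 9) = (-18.70, 9.000). On A1, W sits at bearing -90° from E; a 108° counterclockwise sweep puts C at bearing 18°, so C = E + 9.0·(cos 18°, sin 18°) = (-10.14, 11.78). A1 meets CU tangentially, so EC is at right angles to CU, so CU runs along (−sin 18°, cos 18°); with |CU| = 32.1, U = (-20.06, 42.31). Then |AU| = |U − A| = 46.82.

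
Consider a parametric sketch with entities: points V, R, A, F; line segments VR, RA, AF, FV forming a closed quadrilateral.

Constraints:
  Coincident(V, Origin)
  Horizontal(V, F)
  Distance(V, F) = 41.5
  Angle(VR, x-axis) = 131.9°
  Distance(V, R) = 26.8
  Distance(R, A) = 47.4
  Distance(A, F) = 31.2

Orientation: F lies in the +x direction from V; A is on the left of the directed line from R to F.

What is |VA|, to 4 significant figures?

40.44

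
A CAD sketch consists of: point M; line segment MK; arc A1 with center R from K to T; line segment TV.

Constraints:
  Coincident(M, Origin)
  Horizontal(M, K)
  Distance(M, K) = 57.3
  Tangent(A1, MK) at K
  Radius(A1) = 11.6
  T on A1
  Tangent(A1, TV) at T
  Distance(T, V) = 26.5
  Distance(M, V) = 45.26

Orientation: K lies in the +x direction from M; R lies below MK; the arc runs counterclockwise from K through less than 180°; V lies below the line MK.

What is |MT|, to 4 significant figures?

47.50

Checks: ∠(RK, KM) = 90.00° ✓; |RT| = 11.60 ✓; ∠(RT, TV) = 90.00° ✓; |TV| = 26.50 ✓; |MV| = 45.26 ✓.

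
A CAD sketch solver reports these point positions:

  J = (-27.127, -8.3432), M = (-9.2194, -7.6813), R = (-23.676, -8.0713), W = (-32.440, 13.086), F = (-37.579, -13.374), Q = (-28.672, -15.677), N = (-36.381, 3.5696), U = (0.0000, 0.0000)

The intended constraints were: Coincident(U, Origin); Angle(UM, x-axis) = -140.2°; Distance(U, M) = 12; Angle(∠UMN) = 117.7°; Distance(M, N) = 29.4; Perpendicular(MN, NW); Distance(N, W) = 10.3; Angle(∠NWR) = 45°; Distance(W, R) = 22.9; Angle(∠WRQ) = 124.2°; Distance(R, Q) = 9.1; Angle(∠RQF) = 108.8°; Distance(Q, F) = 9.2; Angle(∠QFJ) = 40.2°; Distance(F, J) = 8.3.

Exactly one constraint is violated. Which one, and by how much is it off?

Distance(F, J) = 8.3 — off by 3.30.

U = (0.00, 0.00) ✓; UM at -140.2° ✓; |UM| = 12.00 ✓; ∠UMN = 117.7° ✓; |MN| = 29.40 ✓; ∠(MN, NW) = 90.00° ✓; |NW| = 10.30 ✓; ∠NWR = 45.00° ✓; |WR| = 22.90 ✓; ∠WRQ = 124.2° ✓; |RQ| = 9.100 ✓; ∠RQF = 108.8° ✓; |QF| = 9.200 ✓; ∠QFJ = 40.20° ✓; |FJ| = 11.60 ✗.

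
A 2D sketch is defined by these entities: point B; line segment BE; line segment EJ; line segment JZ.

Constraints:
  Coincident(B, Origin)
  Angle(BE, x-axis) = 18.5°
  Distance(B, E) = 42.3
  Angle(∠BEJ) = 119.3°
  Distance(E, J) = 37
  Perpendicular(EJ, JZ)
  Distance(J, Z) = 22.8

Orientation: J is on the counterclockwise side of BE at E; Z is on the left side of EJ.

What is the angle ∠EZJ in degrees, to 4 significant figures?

58.36°

B is at the origin; BE runs at 18.5° with length 42.3, so E = 42.3·(cos 18.5°, sin 18.5°) = (40.11, 13.42). ∠BEJ = 119.3°, so EJ runs at 18.5° + (180° − 119.3°) = 79.20° from the x-axis; with |EJ| = 37.0, J = E + 37.0·(cos 79.20°, sin 79.20°) = (47.05, 49.77). EJ ⟂ JZ; with |JZ| = 22.8 on the left of EJ, Z = J + 22.8·(-0.9823, 0.1874) = (24.65, 54.04). Then cos ∠EZJ = ZE·ZJ / (|ZE||ZJ|), giving 58.36°.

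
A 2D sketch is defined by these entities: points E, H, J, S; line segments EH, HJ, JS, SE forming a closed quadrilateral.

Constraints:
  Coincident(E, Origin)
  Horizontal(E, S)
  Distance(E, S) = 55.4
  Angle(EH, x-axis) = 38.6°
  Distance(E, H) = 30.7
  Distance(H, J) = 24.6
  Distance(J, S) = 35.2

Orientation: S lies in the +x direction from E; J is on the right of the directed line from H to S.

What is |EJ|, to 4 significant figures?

21.24

Checks: |HJ| = 24.60 ✓; |JS| = 35.20 ✓.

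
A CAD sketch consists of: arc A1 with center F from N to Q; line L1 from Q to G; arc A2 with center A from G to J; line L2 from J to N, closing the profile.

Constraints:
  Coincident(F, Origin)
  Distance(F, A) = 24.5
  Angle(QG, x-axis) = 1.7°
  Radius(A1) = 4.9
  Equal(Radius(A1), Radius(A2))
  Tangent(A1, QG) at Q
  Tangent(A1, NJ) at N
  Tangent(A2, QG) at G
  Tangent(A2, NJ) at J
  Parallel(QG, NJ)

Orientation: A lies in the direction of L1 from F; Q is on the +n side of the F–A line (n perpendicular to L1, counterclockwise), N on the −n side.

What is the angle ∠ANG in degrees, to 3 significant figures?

10.5°

Tangency of A1 to both parallel lines with radius 4.9 puts Q and N at F ± 4.9·n: Q = (-0.145, 4.90), N = (0.145, -4.90). Equal radii place G and J the same way about A: G = A + 4.9·n = (24.3, 5.62), J = A − 4.9·n = (24.6, -4.17). Then cos ∠ANG = NA·NG / (|NA||NG|), giving 10.5°.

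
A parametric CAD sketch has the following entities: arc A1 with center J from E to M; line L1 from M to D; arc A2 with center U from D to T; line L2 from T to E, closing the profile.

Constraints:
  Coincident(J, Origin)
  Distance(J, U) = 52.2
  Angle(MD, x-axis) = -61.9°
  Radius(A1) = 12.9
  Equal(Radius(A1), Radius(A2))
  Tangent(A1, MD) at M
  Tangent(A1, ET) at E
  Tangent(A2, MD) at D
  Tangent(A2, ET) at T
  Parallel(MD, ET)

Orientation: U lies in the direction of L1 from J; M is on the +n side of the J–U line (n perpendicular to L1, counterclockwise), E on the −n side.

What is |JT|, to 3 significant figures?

53.8

The slot axis is L1's direction at -61.9°, so u = (cos -61.9°, sin -61.9°) = (0.471, -0.882) and n = (−sin -61.9°, cos -61.9°) = (0.882, 0.471). J is at the origin and U lies 52.2 along u from J, so U = 52.2·u = (24.6, -46.0). Tangency of A1 to both parallel lines with radius 12.9 puts M and E at J ± 12.9·n: M = (11.4, 6.08), E = (-11.4, -6.08). Equal radii place D and T the same way about U: D = U + 12.9·n = (36.0, -40.0), T = U − 12.9·n = (13.2, -52.1). Then |JT| = |T − J| = 53.8.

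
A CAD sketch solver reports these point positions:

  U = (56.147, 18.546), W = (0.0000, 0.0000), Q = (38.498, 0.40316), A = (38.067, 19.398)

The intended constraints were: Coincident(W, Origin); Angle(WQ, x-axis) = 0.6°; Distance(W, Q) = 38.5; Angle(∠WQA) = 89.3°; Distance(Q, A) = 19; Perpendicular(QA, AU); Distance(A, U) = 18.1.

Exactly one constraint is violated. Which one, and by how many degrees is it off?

Perpendicular(QA, AU) — off by 4.00°.

W = (0.00, 0.00) ✓; WQ at 0.6000° ✓; |WQ| = 38.50 ✓; ∠WQA = 89.30° ✓; |QA| = 19.00 ✓; ∠(QA, AU) = 94.00° ✗; |AU| = 18.10 ✓.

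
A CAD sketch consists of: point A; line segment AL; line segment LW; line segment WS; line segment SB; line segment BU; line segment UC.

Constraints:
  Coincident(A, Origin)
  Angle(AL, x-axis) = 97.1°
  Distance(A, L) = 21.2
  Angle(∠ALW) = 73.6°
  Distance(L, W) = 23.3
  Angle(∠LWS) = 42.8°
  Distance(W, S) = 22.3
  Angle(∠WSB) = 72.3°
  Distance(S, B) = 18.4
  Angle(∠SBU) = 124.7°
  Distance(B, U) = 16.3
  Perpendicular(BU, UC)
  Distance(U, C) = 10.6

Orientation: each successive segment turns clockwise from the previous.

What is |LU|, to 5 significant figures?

17.236

A is at the origin; AL runs at 97.1° with length 21.2, so L = (-2.6204, 21.037). ∠ALW = 73.6° gives LW at -9.3000° from the x-axis; with |LW| = 23.3, W = (20.373, 17.272). ∠LWS = 42.8° gives WS at -146.50° from the x-axis; with |WS| = 22.3, S = (1.7777, 4.9639). ∠WSB = 72.3° gives SB at 105.80° from the x-axis; with |SB| = 18.4, B = (-3.2322, 22.669). ∠SBU = 124.7° gives BU at 50.500° from the x-axis; with |BU| = 16.3, U = (7.1359, 35.246). Then |LU| = |U − L| = 17.236.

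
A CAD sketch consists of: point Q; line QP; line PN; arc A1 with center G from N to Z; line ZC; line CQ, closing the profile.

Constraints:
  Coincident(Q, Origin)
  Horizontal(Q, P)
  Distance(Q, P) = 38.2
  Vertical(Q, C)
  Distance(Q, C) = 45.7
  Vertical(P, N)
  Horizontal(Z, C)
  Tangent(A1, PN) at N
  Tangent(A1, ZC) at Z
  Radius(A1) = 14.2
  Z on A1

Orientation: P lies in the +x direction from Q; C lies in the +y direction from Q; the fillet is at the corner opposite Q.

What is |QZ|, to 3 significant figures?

51.6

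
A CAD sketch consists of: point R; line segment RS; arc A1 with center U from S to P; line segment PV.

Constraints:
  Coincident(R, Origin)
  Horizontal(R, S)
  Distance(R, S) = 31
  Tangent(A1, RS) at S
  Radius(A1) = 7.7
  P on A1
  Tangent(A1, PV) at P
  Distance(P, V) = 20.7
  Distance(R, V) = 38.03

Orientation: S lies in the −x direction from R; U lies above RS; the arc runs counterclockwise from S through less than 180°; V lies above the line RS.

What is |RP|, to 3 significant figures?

24.7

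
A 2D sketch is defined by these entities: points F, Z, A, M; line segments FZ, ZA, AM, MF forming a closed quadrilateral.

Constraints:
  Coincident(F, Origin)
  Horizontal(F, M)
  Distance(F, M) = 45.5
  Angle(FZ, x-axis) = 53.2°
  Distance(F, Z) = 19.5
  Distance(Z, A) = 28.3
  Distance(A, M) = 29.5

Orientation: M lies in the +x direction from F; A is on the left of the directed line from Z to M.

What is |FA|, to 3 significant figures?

46.6

Checks: FZ at 53.20° ✓; |ZA| = 28.30 ✓; |AM| = 29.50 ✓.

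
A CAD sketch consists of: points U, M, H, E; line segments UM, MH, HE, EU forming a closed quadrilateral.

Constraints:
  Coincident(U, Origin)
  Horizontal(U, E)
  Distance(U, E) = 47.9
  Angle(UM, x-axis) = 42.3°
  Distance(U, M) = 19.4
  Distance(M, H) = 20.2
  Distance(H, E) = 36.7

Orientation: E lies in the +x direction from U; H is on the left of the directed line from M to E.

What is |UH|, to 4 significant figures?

39.38

Checks: U.y = 0.00, E.y = 0.00 ✓; |MH| = 20.20 ✓; |HE| = 36.70 ✓.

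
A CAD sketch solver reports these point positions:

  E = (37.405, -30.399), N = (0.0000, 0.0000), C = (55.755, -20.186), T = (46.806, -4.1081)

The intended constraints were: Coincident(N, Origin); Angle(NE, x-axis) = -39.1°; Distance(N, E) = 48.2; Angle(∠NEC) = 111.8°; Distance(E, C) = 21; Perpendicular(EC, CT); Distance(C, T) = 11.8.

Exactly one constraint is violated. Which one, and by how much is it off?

Distance(C, T) = 11.8 — off by 6.60.

N = (0.00, 0.00) ✓; NE at -39.10° ✓; |NE| = 48.20 ✓; ∠NEC = 111.8° ✓; |EC| = 21.00 ✓; ∠(EC, CT) = 90.00° ✓; |CT| = 18.40 ✗.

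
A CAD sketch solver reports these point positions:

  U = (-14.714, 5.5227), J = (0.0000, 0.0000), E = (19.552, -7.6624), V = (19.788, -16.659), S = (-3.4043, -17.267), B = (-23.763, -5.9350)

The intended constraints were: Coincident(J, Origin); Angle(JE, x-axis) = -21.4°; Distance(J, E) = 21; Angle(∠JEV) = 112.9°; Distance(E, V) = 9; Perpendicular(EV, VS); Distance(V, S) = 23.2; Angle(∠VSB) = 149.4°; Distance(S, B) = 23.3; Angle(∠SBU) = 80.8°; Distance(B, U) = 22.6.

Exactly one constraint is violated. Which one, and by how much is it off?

Distance(B, U) = 22.6 — off by 8.00.

J = (0.00, 0.00) ✓; JE at -21.40° ✓; |JE| = 21.00 ✓; ∠JEV = 112.9° ✓; |EV| = 9.000 ✓; ∠(EV, VS) = 90.00° ✓; |VS| = 23.20 ✓; ∠VSB = 149.4° ✓; |SB| = 23.30 ✓; ∠SBU = 80.80° ✓; |BU| = 14.60 ✗.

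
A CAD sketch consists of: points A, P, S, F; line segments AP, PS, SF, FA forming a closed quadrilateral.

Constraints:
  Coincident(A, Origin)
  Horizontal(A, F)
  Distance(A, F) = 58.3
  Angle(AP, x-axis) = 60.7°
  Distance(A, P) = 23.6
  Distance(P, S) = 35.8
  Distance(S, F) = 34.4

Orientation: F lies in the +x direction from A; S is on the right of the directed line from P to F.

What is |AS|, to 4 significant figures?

28.79

A is at the origin; AF is horizontal with |AF| = 58.3 and F in +x, so F = (58.3, 0). AP runs at 60.7° with |AP| = 23.6, so P = (11.55, 20.58). S is determined by |PS| = 35.8 and |SF| = 34.4 together: it lies at the intersection of circle(P, 35.8) and circle(F, 34.4). With |PF| = 51.08, the foot of the radical line on PF is 26.50 from P and the perpendicular offset is √(35.8² − 26.50²) = 24.07. Taking the right-of-PF solution: S = (26.11, -12.13).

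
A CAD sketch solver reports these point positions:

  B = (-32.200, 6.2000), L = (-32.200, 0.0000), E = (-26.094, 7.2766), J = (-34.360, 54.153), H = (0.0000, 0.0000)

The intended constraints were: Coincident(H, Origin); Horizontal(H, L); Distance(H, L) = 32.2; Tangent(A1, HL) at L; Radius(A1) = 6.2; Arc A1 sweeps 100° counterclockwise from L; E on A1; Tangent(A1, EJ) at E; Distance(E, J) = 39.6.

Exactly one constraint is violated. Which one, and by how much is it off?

Distance(E, J) = 39.6 — off by 8.00.

H = (0.00, 0.00) ✓; H.y = 0.00, L.y = 0.00 ✓; |HL| = 32.20 ✓; ∠(BL, LH) = 90.00° ✓; |BL| = 6.200 ✓; bearing(B→E) − bearing(B→L) = 100.0° ✓; |BE| = 6.200 ✓; ∠(BE, EJ) = 90.00° ✓; |EJ| = 47.60 ✗.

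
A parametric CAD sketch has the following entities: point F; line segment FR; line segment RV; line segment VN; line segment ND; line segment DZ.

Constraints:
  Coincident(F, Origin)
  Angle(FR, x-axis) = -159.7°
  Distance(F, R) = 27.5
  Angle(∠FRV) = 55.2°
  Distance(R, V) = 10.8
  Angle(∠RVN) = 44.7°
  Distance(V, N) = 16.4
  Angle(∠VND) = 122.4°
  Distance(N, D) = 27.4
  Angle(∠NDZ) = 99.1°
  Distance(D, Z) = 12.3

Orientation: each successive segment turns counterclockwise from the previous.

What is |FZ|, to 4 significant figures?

51.65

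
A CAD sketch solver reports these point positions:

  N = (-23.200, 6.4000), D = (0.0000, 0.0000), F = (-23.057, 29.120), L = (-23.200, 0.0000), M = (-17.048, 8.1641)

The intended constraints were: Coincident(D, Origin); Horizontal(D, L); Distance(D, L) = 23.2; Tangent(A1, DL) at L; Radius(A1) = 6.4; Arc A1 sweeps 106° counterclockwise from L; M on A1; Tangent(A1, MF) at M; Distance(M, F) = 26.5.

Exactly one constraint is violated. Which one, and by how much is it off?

Distance(M, F) = 26.5 — off by 4.70.

D = (0.00, 0.00) ✓; D.y = 0.00, L.y = 0.00 ✓; |DL| = 23.20 ✓; ∠(NL, LD) = 90.00° ✓; |NL| = 6.400 ✓; bearing(N→M) − bearing(N→L) = 106.0° ✓; |NM| = 6.400 ✓; ∠(NM, MF) = 90.00° ✓; |MF| = 21.80 ✗.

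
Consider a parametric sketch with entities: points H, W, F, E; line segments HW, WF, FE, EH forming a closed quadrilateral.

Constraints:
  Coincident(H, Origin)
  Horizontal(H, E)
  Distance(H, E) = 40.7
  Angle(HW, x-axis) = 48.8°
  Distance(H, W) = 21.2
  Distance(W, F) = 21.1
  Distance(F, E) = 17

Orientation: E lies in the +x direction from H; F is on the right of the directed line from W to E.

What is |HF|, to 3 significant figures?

24.1

H is at the origin; HE is horizontal with |HE| = 40.7 and E in +x, so E = (40.7, 0). HW runs at 48.8° with |HW| = 21.2, so W = (14.0, 16.0). F is determined by |WF| = 21.1 and |FE| = 17.0 together: it lies at the intersection of circle(W, 21.1) and circle(E, 17.0). With |WE| = 31.1, the foot of the radical line on WE is 18.1 from W and the perpendicular offset is √(21.1² − 18.1²) = 10.9. Taking the right-of-WE solution: F = (23.9, -2.66).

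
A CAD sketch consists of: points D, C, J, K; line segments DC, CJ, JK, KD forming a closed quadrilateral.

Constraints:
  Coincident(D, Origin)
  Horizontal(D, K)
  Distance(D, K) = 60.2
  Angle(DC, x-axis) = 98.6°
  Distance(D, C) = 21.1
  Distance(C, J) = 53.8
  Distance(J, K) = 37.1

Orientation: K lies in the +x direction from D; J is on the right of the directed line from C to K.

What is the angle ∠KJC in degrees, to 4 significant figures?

92.56°

D is at the origin; D and K share the same y with |DK| = 60.2 and K in +x, so K = (60.2, 0). DC runs at 98.6° with |DC| = 21.1, so C = (-3.155, 20.86). J is determined by |CJ| = 53.8 and |JK| = 37.1 together: it lies at the intersection of circle(C, 53.8) and circle(K, 37.1). With |CK| = 66.70, the foot of the radical line on CK is 44.73 from C and the perpendicular offset is √(53.8² − 44.73²) = 29.89. Taking the right-of-CK solution: J = (29.98, -21.52).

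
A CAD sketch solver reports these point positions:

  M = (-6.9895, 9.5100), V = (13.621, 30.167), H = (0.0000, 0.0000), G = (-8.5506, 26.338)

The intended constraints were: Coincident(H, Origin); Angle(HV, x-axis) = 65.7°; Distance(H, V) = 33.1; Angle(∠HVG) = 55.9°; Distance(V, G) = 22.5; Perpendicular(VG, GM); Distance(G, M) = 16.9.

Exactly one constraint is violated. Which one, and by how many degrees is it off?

Perpendicular(VG, GM) — off by 4.50°.

H = (0.00, 0.00) ✓; HV at 65.70° ✓; |HV| = 33.10 ✓; ∠HVG = 55.90° ✓; |VG| = 22.50 ✓; ∠(VG, GM) = 85.50° ✗; |GM| = 16.90 ✓.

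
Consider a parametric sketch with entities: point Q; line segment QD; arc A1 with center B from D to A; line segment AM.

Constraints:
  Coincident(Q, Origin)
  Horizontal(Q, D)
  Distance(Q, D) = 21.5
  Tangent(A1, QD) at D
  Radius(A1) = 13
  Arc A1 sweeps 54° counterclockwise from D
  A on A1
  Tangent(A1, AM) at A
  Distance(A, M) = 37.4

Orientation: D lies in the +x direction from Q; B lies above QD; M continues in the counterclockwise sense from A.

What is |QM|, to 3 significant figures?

64.7

On A1, D sits at bearing -90° from B; a 54° counterclockwise sweep puts A at bearing -36°, so A = B + 13.0·(cos -36°, sin -36°) = (32.0, 5.36). The tangent condition forces BA to be normal to AM, so AM runs along (−sin -36°, cos -36°); with |AM| = 37.4, M = (54.0, 35.6). Then |QM| = |M − Q| = 64.7.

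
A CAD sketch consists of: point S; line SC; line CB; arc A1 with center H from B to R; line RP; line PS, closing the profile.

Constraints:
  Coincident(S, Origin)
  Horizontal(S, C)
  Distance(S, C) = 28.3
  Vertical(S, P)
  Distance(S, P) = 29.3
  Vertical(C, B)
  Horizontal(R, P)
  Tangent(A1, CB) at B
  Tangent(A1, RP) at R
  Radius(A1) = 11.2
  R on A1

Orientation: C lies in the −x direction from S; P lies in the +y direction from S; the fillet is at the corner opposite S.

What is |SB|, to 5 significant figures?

33.593

S is at the origin; SC is horizontal with |SC| = 28.3 and C on the −x side, so C = (-28.300, 0.0000). S and P share the same x with |SP| = 29.3 and P on the +y side, so P = (0.0000, 29.300). The virtual corner opposite S is at (-28.300, 29.300). The tangent condition forces HB to be normal to CB and the tangent condition forces HR to be normal to RP, with radius 11.2, so the center H sits 11.2 in from both sides at H = (-17.100, 18.100). That places the tangent points at B = (-28.300, 18.100) on CB and R = (-17.100, 29.300) on RP. Then |SB| = |B − S| = 33.593.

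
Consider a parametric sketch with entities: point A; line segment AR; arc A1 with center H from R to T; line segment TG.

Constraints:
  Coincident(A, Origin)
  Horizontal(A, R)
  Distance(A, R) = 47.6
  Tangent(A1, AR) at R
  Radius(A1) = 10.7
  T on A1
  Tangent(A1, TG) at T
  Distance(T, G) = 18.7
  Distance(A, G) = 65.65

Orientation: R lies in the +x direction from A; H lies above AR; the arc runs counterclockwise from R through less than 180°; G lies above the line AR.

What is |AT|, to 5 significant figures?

59.211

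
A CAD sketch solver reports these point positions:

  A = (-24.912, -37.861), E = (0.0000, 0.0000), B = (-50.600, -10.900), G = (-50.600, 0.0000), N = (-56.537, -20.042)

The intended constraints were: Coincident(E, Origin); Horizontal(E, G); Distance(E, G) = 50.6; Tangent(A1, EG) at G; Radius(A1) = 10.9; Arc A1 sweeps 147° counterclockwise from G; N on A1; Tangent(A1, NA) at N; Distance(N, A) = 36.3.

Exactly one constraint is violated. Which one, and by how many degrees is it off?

Tangent(A1, NA) at N — off by 3.60°.

E = (0.00, 0.00) ✓; E.y = 0.00, G.y = 0.00 ✓; |EG| = 50.60 ✓; ∠(BG, GE) = 90.00° ✓; |BG| = 10.90 ✓; bearing(B→N) − bearing(B→G) = 147.0° ✓; |BN| = 10.90 ✓; ∠(BN, NA) = 86.40° ✗; |NA| = 36.30 ✓.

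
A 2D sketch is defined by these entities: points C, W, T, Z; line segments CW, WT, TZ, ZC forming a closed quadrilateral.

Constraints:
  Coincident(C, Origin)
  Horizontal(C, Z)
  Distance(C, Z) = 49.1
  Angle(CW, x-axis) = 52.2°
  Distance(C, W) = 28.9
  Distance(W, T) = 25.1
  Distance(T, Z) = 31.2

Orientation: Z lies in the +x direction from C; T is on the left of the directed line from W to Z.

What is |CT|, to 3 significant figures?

51.5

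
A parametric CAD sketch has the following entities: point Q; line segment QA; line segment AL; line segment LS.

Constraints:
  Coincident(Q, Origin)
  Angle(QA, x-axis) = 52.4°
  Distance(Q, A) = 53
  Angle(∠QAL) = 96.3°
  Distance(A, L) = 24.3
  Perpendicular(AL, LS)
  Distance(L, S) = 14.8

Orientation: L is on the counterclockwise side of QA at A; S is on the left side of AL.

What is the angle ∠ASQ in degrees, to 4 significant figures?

82.86°

Q is at the origin; QA runs at 52.4° with length 53.0, so A = 53.0·(cos 52.4°, sin 52.4°) = (32.34, 41.99). ∠QAL = 96.3°, so AL runs at 52.4° + (180° − 96.3°) = 136.1° from the x-axis; with |AL| = 24.3, L = A + 24.3·(cos 136.1°, sin 136.1°) = (14.83, 58.84). The perpendicularity gives LS at right angles to AL; with |LS| = 14.8 on the left of AL, S = L + 14.8·(-0.6934, -0.7206) = (4.566, 48.18). Then cos ∠ASQ = SA·SQ / (|SA||SQ|), giving 82.86°.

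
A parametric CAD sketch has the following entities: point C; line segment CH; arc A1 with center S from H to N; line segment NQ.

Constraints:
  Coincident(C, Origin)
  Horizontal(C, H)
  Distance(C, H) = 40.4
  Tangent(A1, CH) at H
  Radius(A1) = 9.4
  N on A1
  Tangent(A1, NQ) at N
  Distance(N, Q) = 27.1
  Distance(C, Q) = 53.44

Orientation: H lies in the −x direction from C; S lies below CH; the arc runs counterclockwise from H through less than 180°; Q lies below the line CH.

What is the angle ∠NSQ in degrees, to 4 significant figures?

70.87°

Checks: |SN| = 9.400 ✓; ∠(SN, NQ) = 90.00° ✓; |NQ| = 27.10 ✓; |CQ| = 53.44 ✓.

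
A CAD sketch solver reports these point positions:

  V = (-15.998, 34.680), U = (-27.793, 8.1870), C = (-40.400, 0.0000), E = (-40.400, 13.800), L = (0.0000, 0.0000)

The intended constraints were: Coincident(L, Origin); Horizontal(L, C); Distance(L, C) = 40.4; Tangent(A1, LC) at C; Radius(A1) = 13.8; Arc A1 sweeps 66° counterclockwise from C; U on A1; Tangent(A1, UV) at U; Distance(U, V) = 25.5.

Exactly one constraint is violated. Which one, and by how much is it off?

Distance(U, V) = 25.5 — off by 3.50.

L = (0.00, 0.00) ✓; L.y = 0.00, C.y = 0.00 ✓; |LC| = 40.40 ✓; ∠(EC, CL) = 90.00° ✓; |EC| = 13.80 ✓; bearing(E→U) − bearing(E→C) = 66.00° ✓; |EU| = 13.80 ✓; ∠(EU, UV) = 90.00° ✓; |UV| = 29.00 ✗.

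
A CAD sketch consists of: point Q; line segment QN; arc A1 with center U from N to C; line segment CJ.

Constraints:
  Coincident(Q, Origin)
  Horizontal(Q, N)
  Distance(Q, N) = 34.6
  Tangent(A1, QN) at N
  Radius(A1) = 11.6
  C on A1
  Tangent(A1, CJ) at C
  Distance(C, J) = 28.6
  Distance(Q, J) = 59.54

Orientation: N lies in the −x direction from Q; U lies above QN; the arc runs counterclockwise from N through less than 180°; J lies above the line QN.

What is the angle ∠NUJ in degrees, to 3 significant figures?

164°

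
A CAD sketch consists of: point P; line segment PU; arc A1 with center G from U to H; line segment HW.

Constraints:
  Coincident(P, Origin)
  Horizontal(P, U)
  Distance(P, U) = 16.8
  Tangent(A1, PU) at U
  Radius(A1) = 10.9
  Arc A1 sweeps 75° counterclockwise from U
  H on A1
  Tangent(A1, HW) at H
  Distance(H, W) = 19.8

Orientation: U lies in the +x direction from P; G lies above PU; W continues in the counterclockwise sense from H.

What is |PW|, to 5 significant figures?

42.347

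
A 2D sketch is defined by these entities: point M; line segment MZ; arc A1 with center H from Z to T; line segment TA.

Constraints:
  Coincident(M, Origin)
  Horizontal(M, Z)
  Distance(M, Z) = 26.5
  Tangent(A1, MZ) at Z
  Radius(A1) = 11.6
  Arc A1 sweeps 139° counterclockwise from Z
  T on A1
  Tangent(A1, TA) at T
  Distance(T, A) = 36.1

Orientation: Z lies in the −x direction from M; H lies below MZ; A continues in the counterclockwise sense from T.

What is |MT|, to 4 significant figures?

39.72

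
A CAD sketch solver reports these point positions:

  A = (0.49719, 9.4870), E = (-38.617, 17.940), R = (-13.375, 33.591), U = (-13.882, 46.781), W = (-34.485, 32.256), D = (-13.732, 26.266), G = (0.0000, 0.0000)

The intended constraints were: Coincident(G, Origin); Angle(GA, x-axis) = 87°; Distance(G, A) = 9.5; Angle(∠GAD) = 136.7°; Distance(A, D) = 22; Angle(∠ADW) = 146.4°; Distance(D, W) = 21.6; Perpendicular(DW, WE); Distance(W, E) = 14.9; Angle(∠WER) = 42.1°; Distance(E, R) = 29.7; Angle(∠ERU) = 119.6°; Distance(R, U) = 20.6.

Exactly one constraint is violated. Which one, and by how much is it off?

Distance(R, U) = 20.6 — off by 7.40.

G = (0.00, 0.00) ✓; GA at 87.00° ✓; |GA| = 9.500 ✓; ∠GAD = 136.7° ✓; |AD| = 22.00 ✓; ∠ADW = 146.4° ✓; |DW| = 21.60 ✓; ∠(DW, WE) = 90.00° ✓; |WE| = 14.90 ✓; ∠WER = 42.10° ✓; |ER| = 29.70 ✓; ∠ERU = 119.6° ✓; |RU| = 13.20 ✗.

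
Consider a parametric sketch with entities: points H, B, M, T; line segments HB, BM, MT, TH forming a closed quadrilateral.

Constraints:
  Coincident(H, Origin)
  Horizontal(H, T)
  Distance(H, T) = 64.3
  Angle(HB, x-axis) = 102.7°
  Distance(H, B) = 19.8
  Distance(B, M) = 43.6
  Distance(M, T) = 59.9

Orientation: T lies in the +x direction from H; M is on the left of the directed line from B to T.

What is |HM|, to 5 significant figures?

55.817

H is at the origin; HT is horizontal with |HT| = 64.3 and T in +x, so T = (64.3, 0). HB runs at 102.7° with |HB| = 19.8, so B = (-4.3530, 19.316). M is determined by |BM| = 43.6 and |MT| = 59.9 together: it lies at the intersection of circle(B, 43.6) and circle(T, 59.9). With |BT| = 71.318, the foot of the radical line on BT is 23.832 from B and the perpendicular offset is √(43.6² − 23.832²) = 36.510. Taking the left-of-BT solution: M = (28.476, 48.007).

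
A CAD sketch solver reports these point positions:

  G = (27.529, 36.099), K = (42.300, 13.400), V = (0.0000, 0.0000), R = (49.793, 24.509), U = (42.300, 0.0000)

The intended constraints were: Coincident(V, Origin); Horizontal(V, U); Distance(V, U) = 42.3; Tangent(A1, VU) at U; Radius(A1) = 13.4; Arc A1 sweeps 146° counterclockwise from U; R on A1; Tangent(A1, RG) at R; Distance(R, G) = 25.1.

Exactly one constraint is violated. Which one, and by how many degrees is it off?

Tangent(A1, RG) at R — off by 6.50°.

V = (0.00, 0.00) ✓; V.y = 0.00, U.y = 0.00 ✓; |VU| = 42.30 ✓; ∠(KU, UV) = 90.00° ✓; |KU| = 13.40 ✓; bearing(K→R) − bearing(K→U) = 146.0° ✓; |KR| = 13.40 ✓; ∠(KR, RG) = 83.50° ✗; |RG| = 25.10 ✓.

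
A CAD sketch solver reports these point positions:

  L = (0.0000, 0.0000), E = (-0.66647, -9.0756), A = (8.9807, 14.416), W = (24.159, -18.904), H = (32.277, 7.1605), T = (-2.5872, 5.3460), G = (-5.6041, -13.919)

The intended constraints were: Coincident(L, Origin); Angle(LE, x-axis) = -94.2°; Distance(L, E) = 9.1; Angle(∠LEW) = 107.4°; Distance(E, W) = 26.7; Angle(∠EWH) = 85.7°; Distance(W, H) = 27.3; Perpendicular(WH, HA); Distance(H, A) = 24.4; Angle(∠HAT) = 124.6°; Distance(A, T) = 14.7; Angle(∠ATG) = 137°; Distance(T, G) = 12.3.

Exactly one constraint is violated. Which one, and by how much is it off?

Distance(T, G) = 12.3 — off by 7.20.

L = (0.00, 0.00) ✓; LE at -94.20° ✓; |LE| = 9.100 ✓; ∠LEW = 107.4° ✓; |EW| = 26.70 ✓; ∠EWH = 85.70° ✓; |WH| = 27.30 ✓; ∠(WH, HA) = 90.00° ✓; |HA| = 24.40 ✓; ∠HAT = 124.6° ✓; |AT| = 14.70 ✓; ∠ATG = 137.0° ✓; |TG| = 19.50 ✗.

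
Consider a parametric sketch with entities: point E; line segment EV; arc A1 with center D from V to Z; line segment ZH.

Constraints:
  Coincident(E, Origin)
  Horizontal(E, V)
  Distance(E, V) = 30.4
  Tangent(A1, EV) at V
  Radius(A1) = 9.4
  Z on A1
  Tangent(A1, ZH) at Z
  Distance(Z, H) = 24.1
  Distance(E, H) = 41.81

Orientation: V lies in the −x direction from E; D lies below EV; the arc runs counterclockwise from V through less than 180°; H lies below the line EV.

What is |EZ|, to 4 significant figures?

40.82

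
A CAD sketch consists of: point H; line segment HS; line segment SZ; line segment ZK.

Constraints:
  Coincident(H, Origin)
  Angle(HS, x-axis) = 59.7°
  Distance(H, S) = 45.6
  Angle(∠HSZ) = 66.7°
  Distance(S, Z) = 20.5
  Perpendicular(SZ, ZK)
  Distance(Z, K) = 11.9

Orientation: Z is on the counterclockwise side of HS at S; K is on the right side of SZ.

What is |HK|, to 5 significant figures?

53.838

H is at the origin; HS runs at 59.7° with length 45.6, so S = 45.6·(cos 59.7°, sin 59.7°) = (23.006, 39.371). ∠HSZ = 66.7°, so SZ runs at 59.7° + (180° − 66.7°) = 173.00° from the x-axis; with |SZ| = 20.5, Z = S + 20.5·(cos 173.00°, sin 173.00°) = (2.6593, 41.869). The perpendicularity gives ZK at right angles to SZ; with |ZK| = 11.9 on the right of SZ, K = Z + 11.9·(0.12187, 0.99255) = (4.1095, 53.680). Then |HK| = |K − H| = 53.838.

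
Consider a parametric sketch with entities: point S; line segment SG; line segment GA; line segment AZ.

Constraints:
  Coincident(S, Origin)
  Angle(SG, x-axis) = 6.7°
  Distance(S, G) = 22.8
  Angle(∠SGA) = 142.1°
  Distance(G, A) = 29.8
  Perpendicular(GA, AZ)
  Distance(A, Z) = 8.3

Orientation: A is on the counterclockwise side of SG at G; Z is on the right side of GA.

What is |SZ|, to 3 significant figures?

52.7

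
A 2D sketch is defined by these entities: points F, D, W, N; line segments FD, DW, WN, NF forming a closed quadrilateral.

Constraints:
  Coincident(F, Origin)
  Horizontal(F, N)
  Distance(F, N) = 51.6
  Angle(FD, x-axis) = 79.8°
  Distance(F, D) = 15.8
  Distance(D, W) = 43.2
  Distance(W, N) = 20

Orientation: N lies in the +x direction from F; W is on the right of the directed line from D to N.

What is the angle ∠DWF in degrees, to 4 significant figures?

21.19°

Checks: |DW| = 43.20 ✓; |WN| = 20.00 ✓.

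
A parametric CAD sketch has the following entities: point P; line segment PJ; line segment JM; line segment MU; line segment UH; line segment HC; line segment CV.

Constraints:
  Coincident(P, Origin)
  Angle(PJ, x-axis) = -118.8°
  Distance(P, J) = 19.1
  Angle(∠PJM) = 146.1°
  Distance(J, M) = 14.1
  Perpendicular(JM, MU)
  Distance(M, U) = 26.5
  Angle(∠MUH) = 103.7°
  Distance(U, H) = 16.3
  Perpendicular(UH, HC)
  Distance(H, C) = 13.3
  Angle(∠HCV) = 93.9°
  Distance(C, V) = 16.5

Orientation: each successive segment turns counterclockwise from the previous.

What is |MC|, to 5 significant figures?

25.780

∠MUH = 103.7° gives UH at 81.400° from the x-axis; with |UH| = 16.3, H = (20.884, -12.309). UH ⟂ HC, so HC runs at 171.40°; with |HC| = 13.3, C = (7.7340, -10.320). Then |MC| = |C − M| = 25.780.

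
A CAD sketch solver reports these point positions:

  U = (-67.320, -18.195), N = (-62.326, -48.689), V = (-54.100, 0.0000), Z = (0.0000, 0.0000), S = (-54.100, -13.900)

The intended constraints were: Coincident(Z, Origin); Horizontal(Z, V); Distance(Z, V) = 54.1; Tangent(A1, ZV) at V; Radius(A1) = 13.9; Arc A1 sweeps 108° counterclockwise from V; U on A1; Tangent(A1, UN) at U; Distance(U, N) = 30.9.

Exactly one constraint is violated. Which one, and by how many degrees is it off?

Tangent(A1, UN) at U — off by 8.70°.

Z = (0.00, 0.00) ✓; Z.y = 0.00, V.y = 0.00 ✓; |ZV| = 54.10 ✓; ∠(SV, VZ) = 90.00° ✓; |SV| = 13.90 ✓; bearing(S→U) − bearing(S→V) = 108.0° ✓; |SU| = 13.90 ✓; ∠(SU, UN) = 98.70° ✗; |UN| = 30.90 ✓.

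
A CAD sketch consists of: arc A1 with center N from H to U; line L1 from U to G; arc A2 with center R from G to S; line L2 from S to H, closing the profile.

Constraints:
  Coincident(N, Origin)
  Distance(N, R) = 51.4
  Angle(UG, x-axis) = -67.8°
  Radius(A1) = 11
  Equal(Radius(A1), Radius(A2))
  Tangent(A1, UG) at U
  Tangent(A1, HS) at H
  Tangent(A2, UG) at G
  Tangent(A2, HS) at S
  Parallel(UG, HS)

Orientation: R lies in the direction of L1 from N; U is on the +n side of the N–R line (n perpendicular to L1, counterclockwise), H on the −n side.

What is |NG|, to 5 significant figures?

52.564

Tangency of A1 to both parallel lines with radius 11.0 puts U and H at N ± 11.0·n: U = (10.185, 4.1562), H = (-10.185, -4.1562). Equal radii place G and S the same way about R: G = R + 11.0·n = (29.606, -43.433), S = R − 11.0·n = (9.2364, -51.746). Then |NG| = |G − N| = 52.564.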